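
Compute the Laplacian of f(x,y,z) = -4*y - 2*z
0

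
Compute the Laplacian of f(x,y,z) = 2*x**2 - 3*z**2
-2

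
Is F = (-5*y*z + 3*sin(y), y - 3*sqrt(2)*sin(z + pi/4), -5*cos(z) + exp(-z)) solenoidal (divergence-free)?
No, ∇·F = 5*sin(z) + 1 - exp(-z)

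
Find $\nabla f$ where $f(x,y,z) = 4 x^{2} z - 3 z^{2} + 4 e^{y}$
(8*x*z, 4*exp(y), 4*x**2 - 6*z)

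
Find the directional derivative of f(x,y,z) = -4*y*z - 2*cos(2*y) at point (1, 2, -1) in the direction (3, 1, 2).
2*sqrt(14)*(-3 + sin(4))/7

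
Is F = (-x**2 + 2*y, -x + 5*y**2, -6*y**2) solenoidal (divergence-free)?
No, ∇·F = -2*x + 10*y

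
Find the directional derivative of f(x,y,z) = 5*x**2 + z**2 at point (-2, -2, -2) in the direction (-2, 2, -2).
8*sqrt(3)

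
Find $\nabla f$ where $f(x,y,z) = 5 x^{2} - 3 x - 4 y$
(10*x - 3, -4, 0)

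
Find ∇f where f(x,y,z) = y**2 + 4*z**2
(0, 2*y, 8*z)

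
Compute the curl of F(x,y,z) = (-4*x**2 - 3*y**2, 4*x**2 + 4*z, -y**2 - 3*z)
(-2*y - 4, 0, 8*x + 6*y)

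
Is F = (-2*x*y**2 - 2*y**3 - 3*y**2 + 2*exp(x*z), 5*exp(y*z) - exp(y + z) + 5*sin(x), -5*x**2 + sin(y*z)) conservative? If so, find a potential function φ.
No, ∇×F = (-5*y*exp(y*z) + z*cos(y*z) + exp(y + z), 2*x*(exp(x*z) + 5), 4*x*y + 6*y**2 + 6*y + 5*cos(x)) ≠ 0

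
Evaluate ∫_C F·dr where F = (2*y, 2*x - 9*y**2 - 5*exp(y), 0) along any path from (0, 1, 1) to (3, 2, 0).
-5*exp(2) - 9 + 5*E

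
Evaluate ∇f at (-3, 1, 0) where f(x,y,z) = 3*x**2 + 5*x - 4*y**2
(-13, -8, 0)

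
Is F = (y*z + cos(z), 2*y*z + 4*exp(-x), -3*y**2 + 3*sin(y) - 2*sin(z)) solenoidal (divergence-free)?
No, ∇·F = 2*z - 2*cos(z)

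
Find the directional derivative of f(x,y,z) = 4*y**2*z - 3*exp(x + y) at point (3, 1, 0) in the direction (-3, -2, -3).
3*sqrt(22)*(-4 + 5*exp(4))/22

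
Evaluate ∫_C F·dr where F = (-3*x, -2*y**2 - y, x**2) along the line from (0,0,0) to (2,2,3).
-28/3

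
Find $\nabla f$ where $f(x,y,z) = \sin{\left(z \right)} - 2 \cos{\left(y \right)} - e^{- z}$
(0, 2*sin(y), cos(z) + exp(-z))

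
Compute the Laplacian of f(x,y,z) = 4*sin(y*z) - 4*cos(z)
-4*y**2*sin(y*z) - 4*z**2*sin(y*z) + 4*cos(z)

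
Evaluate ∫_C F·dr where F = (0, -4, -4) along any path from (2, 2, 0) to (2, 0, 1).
4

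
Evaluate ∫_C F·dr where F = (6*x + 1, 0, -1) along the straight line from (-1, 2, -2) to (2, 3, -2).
12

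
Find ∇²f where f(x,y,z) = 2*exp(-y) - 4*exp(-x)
2*exp(-y) - 4*exp(-x)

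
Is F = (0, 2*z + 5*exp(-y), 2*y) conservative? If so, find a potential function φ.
Yes, F is conservative. φ = 2*y*z - 5*exp(-y)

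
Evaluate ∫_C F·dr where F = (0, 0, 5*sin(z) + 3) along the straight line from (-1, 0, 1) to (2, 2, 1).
0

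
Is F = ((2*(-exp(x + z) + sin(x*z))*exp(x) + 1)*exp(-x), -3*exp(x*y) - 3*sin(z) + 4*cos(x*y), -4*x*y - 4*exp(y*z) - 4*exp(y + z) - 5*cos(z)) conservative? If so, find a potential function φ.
No, ∇×F = (-4*x - 4*z*exp(y*z) - 4*exp(y + z) + 3*cos(z), 2*x*cos(x*z) + 4*y - 2*exp(x + z), -y*(3*exp(x*y) + 4*sin(x*y))) ≠ 0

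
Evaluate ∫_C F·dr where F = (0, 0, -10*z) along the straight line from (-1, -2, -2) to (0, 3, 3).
-25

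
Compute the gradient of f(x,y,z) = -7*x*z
(-7*z, 0, -7*x)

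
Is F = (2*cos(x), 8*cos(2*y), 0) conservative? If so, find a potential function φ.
Yes, F is conservative. φ = 2*sin(x) + 4*sin(2*y)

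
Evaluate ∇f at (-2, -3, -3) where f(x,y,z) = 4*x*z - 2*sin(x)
(-12 - 2*cos(2), 0, -8)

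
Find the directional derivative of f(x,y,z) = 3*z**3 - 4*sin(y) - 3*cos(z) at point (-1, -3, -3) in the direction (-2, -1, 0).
4*sqrt(5)*cos(3)/5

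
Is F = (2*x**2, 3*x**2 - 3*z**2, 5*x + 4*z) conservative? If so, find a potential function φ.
No, ∇×F = (6*z, -5, 6*x) ≠ 0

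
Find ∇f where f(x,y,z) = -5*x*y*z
(-5*y*z, -5*x*z, -5*x*y)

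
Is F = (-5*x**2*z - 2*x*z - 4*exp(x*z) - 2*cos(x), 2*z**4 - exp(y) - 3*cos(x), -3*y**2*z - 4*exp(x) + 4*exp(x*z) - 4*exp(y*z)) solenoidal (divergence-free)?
No, ∇·F = -10*x*z + 4*x*exp(x*z) - 3*y**2 - 4*y*exp(y*z) - 4*z*exp(x*z) - 2*z - exp(y) + 2*sin(x)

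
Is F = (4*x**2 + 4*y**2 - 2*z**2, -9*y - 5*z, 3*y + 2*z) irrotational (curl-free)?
No, ∇×F = (8, -4*z, -8*y)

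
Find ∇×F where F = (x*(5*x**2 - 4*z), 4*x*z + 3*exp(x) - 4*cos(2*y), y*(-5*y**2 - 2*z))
(-4*x - 15*y**2 - 2*z, -4*x, 4*z + 3*exp(x))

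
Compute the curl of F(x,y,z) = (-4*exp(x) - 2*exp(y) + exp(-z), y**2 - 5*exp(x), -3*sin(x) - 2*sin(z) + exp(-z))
(0, 3*cos(x) - exp(-z), -5*exp(x) + 2*exp(y))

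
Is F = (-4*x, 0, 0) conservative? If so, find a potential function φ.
Yes, F is conservative. φ = -2*x**2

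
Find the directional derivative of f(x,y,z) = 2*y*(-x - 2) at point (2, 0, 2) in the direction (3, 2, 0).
-16*sqrt(13)/13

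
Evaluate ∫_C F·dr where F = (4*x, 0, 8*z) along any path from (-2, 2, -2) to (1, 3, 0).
-22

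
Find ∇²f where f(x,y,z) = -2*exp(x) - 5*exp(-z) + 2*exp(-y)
-2*exp(x) - 5*exp(-z) + 2*exp(-y)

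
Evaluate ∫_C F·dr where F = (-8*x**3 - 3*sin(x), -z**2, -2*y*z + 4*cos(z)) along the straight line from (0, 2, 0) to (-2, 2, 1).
-37 + 3*cos(2) + 4*sin(1)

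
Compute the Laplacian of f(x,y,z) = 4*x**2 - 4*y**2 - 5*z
0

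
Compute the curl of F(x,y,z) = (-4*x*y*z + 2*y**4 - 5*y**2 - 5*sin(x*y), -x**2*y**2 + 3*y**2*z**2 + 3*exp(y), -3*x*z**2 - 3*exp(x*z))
(-6*y**2*z, -4*x*y + 3*z**2 + 3*z*exp(x*z), -2*x*y**2 + 4*x*z + 5*x*cos(x*y) - 8*y**3 + 10*y)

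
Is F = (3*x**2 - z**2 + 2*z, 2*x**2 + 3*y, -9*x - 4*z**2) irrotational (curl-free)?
No, ∇×F = (0, 11 - 2*z, 4*x)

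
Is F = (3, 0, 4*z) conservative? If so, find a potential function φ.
Yes, F is conservative. φ = 3*x + 2*z**2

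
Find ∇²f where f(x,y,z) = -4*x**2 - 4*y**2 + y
-16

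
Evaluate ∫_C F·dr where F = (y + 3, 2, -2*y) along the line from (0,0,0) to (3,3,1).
33/2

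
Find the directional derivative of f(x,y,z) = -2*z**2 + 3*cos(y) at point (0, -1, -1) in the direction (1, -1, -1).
sqrt(3)*(-4/3 - sin(1))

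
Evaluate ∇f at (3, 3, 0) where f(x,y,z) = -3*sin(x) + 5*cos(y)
(-3*cos(3), -5*sin(3), 0)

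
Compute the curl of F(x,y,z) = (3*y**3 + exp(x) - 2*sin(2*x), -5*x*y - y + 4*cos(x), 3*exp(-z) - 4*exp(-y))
(4*exp(-y), 0, -9*y**2 - 5*y - 4*sin(x))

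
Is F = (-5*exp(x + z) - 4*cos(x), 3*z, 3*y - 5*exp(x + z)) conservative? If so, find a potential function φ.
Yes, F is conservative. φ = 3*y*z - 5*exp(x + z) - 4*sin(x)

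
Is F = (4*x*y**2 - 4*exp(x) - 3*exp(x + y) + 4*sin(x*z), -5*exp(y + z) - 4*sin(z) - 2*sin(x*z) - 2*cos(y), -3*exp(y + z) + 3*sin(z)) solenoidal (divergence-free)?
No, ∇·F = 4*y**2 + 4*z*cos(x*z) - 4*exp(x) - 3*exp(x + y) - 8*exp(y + z) + 2*sin(y) + 3*cos(z)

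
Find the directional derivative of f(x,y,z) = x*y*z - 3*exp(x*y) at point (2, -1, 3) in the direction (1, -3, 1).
sqrt(11)*(21 - 23*exp(2))*exp(-2)/11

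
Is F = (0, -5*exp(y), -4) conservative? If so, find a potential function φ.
Yes, F is conservative. φ = -4*z - 5*exp(y)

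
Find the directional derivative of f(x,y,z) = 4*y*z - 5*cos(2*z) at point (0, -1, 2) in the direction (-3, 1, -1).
2*sqrt(11)*(6 - 5*sin(4))/11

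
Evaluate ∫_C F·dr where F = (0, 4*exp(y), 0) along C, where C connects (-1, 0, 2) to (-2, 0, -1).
0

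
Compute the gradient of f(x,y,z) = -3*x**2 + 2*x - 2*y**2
(2 - 6*x, -4*y, 0)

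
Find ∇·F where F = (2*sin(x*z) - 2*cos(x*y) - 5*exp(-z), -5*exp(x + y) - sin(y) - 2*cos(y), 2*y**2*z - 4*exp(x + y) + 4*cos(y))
2*y**2 + 2*y*sin(x*y) + 2*z*cos(x*z) - 5*exp(x + y) + 2*sin(y) - cos(y)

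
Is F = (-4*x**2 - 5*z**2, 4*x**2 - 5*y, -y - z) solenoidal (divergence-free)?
No, ∇·F = -8*x - 6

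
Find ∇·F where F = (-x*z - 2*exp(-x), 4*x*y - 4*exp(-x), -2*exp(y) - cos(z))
4*x - z + sin(z) + 2*exp(-x)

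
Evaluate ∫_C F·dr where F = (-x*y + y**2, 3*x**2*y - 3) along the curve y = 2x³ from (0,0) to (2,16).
40752/35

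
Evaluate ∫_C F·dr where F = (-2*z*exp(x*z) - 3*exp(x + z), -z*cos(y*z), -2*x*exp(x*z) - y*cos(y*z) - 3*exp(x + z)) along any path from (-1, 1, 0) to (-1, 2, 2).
-3*E - 2*exp(-2) - sin(4) + 3*exp(-1) + 2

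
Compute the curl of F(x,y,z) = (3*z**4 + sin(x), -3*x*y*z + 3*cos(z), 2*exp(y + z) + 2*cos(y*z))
(3*x*y - 2*z*sin(y*z) + 2*exp(y + z) + 3*sin(z), 12*z**3, -3*y*z)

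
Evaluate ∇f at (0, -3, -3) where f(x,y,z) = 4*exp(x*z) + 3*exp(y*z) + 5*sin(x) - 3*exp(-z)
(-7, -9*exp(9), (3 - 9*exp(6))*exp(3))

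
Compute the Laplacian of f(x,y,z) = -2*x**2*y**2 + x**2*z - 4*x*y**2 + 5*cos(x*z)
-5*x**2*cos(x*z) - 4*x*(x + 2) - 4*y**2 - 5*z**2*cos(x*z) + 2*z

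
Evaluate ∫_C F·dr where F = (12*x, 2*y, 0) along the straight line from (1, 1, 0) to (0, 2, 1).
-3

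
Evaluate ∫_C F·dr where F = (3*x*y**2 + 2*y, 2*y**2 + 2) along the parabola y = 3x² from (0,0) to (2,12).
1480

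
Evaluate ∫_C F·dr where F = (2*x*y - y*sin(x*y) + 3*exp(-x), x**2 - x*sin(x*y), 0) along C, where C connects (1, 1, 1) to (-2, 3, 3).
-3*exp(2) - cos(1) + cos(6) + 3*exp(-1) + 11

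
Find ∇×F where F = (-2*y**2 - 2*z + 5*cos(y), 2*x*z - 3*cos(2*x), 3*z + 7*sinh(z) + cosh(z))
(-2*x, -2, 4*y + 2*z + 6*sin(2*x) + 5*sin(y))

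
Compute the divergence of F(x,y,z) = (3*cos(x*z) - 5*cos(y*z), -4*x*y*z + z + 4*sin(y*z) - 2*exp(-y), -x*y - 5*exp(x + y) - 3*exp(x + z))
-4*x*z - 3*z*sin(x*z) + 4*z*cos(y*z) - 3*exp(x + z) + 2*exp(-y)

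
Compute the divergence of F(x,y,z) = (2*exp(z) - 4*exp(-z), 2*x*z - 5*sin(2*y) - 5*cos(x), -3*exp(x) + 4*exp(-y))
-10*cos(2*y)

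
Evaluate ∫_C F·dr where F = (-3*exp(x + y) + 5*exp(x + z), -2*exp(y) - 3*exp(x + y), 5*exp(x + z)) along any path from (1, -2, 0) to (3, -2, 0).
(3 + (-8 + 5*exp(2))*exp(2))*exp(-1)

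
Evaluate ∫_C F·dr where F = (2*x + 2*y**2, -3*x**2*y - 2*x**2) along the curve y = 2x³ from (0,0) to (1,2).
-333/70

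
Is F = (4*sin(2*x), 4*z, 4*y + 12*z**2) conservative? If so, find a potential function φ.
Yes, F is conservative. φ = 4*y*z + 4*z**3 - 2*cos(2*x)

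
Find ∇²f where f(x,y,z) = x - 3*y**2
-6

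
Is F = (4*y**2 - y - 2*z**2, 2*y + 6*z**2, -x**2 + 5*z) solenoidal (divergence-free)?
No, ∇·F = 7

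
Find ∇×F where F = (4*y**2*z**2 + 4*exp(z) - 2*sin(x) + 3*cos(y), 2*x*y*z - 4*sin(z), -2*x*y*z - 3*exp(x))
(-2*x*y - 2*x*z + 4*cos(z), 8*y**2*z + 2*y*z + 3*exp(x) + 4*exp(z), -8*y*z**2 + 2*y*z + 3*sin(y))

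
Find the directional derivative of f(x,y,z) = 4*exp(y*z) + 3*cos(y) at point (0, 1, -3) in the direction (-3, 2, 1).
-sqrt(14)*(10 + 3*exp(3)*sin(1))*exp(-3)/7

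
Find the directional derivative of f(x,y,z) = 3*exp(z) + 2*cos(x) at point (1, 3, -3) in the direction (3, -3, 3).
sqrt(3)*(-2*exp(3)*sin(1) + 3)*exp(-3)/3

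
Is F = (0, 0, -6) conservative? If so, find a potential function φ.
Yes, F is conservative. φ = -6*z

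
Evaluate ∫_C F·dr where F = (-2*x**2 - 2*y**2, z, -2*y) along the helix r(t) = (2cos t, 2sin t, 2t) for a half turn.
8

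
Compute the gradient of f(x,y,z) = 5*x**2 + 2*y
(10*x, 2, 0)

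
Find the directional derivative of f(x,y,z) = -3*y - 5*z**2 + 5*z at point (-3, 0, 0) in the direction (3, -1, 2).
13*sqrt(14)/14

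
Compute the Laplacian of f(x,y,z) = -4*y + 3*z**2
6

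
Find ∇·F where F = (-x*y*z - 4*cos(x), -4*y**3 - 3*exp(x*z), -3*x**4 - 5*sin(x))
-12*y**2 - y*z + 4*sin(x)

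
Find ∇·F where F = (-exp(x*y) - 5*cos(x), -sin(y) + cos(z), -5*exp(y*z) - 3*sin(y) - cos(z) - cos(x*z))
x*sin(x*z) - y*exp(x*y) - 5*y*exp(y*z) + 5*sin(x) + sin(z) - cos(y)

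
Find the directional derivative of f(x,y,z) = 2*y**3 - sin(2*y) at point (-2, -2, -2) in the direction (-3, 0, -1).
0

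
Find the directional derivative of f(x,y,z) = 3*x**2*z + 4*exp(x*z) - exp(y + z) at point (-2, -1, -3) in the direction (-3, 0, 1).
sqrt(10)*(-96*exp(4) - 1 + 28*exp(10))*exp(-4)/10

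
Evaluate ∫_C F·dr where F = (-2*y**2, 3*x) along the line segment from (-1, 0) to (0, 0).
0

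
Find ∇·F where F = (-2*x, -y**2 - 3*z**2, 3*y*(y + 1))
-2*y - 2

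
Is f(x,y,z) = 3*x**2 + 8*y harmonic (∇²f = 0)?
No, ∇²f = 6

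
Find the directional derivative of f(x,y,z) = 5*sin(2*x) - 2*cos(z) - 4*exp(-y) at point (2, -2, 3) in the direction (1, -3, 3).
2*sqrt(19)*(-6*exp(2) + 5*cos(4) + 3*sin(3))/19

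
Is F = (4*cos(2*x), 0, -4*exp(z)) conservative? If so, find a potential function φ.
Yes, F is conservative. φ = -4*exp(z) + 2*sin(2*x)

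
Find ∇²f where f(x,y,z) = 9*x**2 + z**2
20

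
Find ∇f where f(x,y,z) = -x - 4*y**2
(-1, -8*y, 0)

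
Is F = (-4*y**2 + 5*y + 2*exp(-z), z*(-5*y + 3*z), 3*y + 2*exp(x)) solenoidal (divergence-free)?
No, ∇·F = -5*z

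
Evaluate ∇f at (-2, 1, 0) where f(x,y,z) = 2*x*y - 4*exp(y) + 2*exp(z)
(2, -4*E - 4, 2)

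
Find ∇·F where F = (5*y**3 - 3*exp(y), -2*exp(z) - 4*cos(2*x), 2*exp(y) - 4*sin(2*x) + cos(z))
-sin(z)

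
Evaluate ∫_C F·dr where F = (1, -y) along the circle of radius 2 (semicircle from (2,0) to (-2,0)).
-4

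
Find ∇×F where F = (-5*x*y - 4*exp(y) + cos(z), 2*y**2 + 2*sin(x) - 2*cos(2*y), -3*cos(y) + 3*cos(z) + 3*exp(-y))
(3*sin(y) - 3*exp(-y), -sin(z), 5*x + 4*exp(y) + 2*cos(x))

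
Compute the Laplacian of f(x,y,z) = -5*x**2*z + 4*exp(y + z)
-10*z + 8*exp(y + z)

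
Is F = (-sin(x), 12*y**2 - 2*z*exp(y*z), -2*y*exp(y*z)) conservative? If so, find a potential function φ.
Yes, F is conservative. φ = 4*y**3 - 2*exp(y*z) + cos(x)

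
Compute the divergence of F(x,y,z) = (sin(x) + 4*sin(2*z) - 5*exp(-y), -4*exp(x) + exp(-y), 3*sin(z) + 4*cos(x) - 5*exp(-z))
cos(x) + 3*cos(z) + 5*exp(-z) - exp(-y)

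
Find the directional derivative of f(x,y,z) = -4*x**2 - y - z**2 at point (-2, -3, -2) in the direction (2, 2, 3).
42*sqrt(17)/17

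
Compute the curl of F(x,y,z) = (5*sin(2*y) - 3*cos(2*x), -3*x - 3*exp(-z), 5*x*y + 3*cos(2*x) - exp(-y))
(5*x - 3*exp(-z) + exp(-y), -5*y + 6*sin(2*x), 20*sin(y)**2 - 13)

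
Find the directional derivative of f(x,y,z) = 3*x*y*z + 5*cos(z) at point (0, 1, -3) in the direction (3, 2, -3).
-3*sqrt(22)*(5*sin(3) + 9)/22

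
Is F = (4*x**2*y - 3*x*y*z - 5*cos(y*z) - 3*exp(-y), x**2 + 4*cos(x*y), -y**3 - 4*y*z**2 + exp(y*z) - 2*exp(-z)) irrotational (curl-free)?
No, ∇×F = (-3*y**2 - 4*z**2 + z*exp(y*z), y*(-3*x + 5*sin(y*z)), -4*x**2 + 3*x*z + 2*x - 4*y*sin(x*y) - 5*z*sin(y*z) - 3*exp(-y))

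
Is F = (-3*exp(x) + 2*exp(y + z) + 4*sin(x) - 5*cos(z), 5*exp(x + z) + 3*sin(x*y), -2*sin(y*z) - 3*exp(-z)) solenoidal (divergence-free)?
No, ∇·F = 3*x*cos(x*y) - 2*y*cos(y*z) - 3*exp(x) + 4*cos(x) + 3*exp(-z)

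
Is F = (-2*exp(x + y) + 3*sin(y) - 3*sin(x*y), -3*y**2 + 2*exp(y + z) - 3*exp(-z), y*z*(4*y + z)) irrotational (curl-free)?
No, ∇×F = (8*y*z + z**2 - 2*exp(y + z) - 3*exp(-z), 0, 3*x*cos(x*y) + 2*exp(x + y) - 3*cos(y))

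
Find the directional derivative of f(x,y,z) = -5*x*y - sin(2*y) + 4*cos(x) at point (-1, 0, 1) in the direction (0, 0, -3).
0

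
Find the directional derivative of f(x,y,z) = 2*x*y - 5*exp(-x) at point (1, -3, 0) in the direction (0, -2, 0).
-2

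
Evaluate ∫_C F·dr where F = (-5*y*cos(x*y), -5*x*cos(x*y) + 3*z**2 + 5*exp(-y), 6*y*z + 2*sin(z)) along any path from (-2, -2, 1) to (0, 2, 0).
5*sin(4) + 2*cos(1) + 4 + 10*sinh(2)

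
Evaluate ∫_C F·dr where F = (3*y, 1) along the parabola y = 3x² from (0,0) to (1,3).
6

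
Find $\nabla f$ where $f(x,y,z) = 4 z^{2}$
(0, 0, 8*z)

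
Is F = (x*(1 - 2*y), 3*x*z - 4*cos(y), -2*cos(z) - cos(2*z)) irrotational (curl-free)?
No, ∇×F = (-3*x, 0, 2*x + 3*z)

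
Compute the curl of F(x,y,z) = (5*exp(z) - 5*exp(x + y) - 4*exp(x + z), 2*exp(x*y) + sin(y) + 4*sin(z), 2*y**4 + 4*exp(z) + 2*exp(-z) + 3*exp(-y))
(8*y**3 - 4*cos(z) - 3*exp(-y), (5 - 4*exp(x))*exp(z), 2*y*exp(x*y) + 5*exp(x + y))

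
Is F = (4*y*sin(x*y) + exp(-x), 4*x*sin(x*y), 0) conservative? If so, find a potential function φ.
Yes, F is conservative. φ = -4*cos(x*y) - exp(-x)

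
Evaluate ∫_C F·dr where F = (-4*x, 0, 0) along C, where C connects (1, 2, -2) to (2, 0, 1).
-6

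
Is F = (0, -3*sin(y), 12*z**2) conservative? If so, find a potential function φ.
Yes, F is conservative. φ = 4*z**3 + 3*cos(y)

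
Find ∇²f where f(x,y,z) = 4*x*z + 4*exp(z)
4*exp(z)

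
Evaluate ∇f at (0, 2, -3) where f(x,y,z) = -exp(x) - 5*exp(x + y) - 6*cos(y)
(-5*exp(2) - 1, -5*exp(2) + 6*sin(2), 0)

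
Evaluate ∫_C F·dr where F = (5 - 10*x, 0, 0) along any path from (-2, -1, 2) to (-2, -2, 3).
0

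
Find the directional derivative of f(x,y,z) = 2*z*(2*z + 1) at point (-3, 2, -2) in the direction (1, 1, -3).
42*sqrt(11)/11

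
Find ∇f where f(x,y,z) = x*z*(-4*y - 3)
(-z*(4*y + 3), -4*x*z, -x*(4*y + 3))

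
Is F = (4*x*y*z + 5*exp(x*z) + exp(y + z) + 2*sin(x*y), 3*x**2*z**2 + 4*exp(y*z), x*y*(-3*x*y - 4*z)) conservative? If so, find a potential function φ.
No, ∇×F = (-6*x**2*y - 6*x**2*z - 4*x*z - 4*y*exp(y*z), 6*x*y**2 + 4*x*y + 5*x*exp(x*z) + 4*y*z + exp(y + z), 6*x*z**2 - 4*x*z - 2*x*cos(x*y) - exp(y + z)) ≠ 0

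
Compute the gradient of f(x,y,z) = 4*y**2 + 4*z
(0, 8*y, 4)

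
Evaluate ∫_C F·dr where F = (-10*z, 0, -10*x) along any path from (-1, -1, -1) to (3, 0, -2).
70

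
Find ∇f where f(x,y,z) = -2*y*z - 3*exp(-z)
(0, -2*z, -2*y + 3*exp(-z))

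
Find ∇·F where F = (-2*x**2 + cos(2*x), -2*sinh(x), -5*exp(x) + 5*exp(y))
-4*x - 2*sin(2*x)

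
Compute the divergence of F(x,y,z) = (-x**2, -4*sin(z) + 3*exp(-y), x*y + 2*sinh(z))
-2*x + 2*cosh(z) - 3*exp(-y)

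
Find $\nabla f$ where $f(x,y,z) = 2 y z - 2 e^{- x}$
(2*exp(-x), 2*z, 2*y)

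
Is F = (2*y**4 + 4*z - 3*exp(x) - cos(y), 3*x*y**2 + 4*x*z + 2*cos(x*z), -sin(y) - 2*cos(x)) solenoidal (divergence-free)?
No, ∇·F = 6*x*y - 3*exp(x)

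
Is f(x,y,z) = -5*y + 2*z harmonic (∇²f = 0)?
Yes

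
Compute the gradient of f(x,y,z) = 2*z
(0, 0, 2)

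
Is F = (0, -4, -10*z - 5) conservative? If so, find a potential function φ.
Yes, F is conservative. φ = -4*y - 5*z**2 - 5*z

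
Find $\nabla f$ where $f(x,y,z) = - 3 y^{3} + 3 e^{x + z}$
(3*exp(x + z), -9*y**2, 3*exp(x + z))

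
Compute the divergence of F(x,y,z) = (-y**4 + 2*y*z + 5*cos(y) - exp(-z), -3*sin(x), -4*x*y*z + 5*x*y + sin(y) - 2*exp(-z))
-4*x*y + 2*exp(-z)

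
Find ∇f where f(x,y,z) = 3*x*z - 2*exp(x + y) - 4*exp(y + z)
(3*z - 2*exp(x + y), -2*exp(x + y) - 4*exp(y + z), 3*x - 4*exp(y + z))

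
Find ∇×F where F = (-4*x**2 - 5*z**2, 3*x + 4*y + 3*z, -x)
(-3, 1 - 10*z, 3)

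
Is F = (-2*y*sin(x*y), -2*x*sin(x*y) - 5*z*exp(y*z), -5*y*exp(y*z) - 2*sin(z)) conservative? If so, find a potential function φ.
Yes, F is conservative. φ = -5*exp(y*z) + 2*cos(z) + 2*cos(x*y)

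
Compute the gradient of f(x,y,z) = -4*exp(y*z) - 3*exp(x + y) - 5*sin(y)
(-3*exp(x + y), -4*z*exp(y*z) - 3*exp(x + y) - 5*cos(y), -4*y*exp(y*z))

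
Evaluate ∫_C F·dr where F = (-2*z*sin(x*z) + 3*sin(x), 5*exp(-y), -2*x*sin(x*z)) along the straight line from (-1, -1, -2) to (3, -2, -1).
-5*exp(2) - 2*cos(2) - cos(3) + 3*cos(1) + 5*E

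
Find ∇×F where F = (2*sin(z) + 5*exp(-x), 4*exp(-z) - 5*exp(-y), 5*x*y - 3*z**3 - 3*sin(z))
(5*x + 4*exp(-z), -5*y + 2*cos(z), 0)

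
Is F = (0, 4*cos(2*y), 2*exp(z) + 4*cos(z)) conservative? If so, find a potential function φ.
Yes, F is conservative. φ = 2*exp(z) + 2*sin(2*y) + 4*sin(z)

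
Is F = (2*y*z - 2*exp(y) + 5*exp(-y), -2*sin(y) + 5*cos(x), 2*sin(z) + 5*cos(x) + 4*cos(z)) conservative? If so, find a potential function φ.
No, ∇×F = (0, 2*y + 5*sin(x), -2*z + 2*exp(y) - 5*sin(x) + 5*exp(-y)) ≠ 0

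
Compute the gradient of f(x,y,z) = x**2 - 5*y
(2*x, -5, 0)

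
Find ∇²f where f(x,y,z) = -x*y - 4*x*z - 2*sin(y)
2*sin(y)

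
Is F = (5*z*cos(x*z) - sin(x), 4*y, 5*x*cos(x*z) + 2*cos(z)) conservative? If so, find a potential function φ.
Yes, F is conservative. φ = 2*y**2 + 2*sin(z) + 5*sin(x*z) + cos(x)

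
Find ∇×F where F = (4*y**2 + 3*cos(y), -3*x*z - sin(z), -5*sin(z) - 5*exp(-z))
(3*x + cos(z), 0, -8*y - 3*z + 3*sin(y))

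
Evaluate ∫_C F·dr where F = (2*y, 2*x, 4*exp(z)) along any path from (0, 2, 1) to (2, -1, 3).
-4*E - 4 + 4*exp(3)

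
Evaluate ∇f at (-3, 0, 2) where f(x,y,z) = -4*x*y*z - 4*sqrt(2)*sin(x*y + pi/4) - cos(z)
(0, 36, sin(2))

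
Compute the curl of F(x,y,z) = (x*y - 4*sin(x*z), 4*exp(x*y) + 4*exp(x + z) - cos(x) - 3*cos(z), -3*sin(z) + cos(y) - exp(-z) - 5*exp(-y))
(-4*exp(x + z) - sin(y) - 3*sin(z) + 5*exp(-y), -4*x*cos(x*z), -x + 4*y*exp(x*y) + 4*exp(x + z) + sin(x))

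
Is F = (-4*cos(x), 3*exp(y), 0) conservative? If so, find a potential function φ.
Yes, F is conservative. φ = 3*exp(y) - 4*sin(x)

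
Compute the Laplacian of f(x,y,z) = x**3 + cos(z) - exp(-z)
6*x - cos(z) - exp(-z)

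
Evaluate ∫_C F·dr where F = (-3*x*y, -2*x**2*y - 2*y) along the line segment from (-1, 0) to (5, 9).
-1215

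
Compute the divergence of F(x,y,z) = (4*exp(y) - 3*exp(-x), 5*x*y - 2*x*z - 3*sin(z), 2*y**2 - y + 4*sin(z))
5*x + 4*cos(z) + 3*exp(-x)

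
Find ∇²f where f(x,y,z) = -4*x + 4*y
0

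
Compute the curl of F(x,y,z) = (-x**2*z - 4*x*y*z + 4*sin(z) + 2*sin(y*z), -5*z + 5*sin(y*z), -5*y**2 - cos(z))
(-5*y*cos(y*z) - 10*y + 5, -x**2 - 4*x*y + 2*y*cos(y*z) + 4*cos(z), 2*z*(2*x - cos(y*z)))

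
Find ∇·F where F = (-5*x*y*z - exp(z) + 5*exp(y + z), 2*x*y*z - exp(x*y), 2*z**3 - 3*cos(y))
2*x*z - x*exp(x*y) - 5*y*z + 6*z**2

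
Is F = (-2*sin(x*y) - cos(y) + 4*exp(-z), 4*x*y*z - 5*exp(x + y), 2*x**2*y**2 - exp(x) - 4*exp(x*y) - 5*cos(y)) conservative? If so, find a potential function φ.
No, ∇×F = (4*x**2*y - 4*x*y - 4*x*exp(x*y) + 5*sin(y), -4*x*y**2 + 4*y*exp(x*y) + exp(x) - 4*exp(-z), 2*x*cos(x*y) + 4*y*z - 5*exp(x + y) - sin(y)) ≠ 0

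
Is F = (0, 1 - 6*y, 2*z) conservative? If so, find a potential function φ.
Yes, F is conservative. φ = -3*y**2 + y + z**2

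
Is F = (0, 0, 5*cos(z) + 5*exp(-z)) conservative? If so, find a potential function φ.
Yes, F is conservative. φ = 5*sin(z) - 5*exp(-z)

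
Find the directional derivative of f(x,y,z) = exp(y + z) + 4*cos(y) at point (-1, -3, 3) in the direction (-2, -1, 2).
1/3 - 4*sin(3)/3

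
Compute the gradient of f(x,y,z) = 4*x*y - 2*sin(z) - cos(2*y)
(4*y, 4*x + 2*sin(2*y), -2*cos(z))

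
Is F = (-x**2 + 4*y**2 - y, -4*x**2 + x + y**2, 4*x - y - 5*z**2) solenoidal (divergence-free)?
No, ∇·F = -2*x + 2*y - 10*z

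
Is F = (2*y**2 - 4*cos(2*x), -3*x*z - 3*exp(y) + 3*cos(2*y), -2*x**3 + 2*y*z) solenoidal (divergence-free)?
No, ∇·F = 2*y - 3*exp(y) + 8*sin(2*x) - 6*sin(2*y)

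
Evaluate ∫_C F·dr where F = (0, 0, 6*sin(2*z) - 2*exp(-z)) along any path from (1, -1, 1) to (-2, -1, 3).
-3*cos(6) + 3*cos(2) - 2*exp(-1) + 2*exp(-3)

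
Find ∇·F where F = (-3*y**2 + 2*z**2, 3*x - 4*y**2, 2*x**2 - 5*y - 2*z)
-8*y - 2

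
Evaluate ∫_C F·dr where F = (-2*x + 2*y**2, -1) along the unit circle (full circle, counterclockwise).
0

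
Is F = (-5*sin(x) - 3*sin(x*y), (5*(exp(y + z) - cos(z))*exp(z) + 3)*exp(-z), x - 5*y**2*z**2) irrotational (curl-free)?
No, ∇×F = (-10*y*z**2 - 5*exp(y + z) - 5*sin(z) + 3*exp(-z), -1, 3*x*cos(x*y))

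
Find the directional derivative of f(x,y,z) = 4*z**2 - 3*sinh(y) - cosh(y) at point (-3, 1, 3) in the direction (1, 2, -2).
-16 - 2*cosh(1) - 2*sinh(1)/3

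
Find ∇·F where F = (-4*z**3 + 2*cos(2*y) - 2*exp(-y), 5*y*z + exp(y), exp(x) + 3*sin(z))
5*z + exp(y) + 3*cos(z)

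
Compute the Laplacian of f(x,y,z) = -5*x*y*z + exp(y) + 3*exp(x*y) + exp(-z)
3*x**2*exp(x*y) + 3*y**2*exp(x*y) + exp(y) + exp(-z)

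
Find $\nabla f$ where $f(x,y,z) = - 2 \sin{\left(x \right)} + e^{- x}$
(-2*cos(x) - exp(-x), 0, 0)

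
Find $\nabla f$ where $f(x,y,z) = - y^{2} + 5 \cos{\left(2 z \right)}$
(0, -2*y, -10*sin(2*z))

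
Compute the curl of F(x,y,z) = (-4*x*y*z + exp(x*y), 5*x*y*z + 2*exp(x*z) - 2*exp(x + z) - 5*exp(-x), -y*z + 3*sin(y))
(-5*x*y - 2*x*exp(x*z) - z + 2*exp(x + z) + 3*cos(y), -4*x*y, 4*x*z - x*exp(x*y) + 5*y*z + 2*z*exp(x*z) - 2*exp(x + z) + 5*exp(-x))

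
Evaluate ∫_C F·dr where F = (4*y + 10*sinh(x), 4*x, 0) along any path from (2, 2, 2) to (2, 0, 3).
-16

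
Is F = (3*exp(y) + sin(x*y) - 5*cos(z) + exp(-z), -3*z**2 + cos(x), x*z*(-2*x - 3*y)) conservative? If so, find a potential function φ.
No, ∇×F = (3*z*(2 - x), 4*x*z + 3*y*z + 5*sin(z) - exp(-z), -x*cos(x*y) - 3*exp(y) - sin(x)) ≠ 0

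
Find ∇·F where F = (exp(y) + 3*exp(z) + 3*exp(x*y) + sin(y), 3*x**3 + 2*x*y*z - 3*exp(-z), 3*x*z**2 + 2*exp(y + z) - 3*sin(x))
8*x*z + 3*y*exp(x*y) + 2*exp(y + z)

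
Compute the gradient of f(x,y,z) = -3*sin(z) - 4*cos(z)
(0, 0, 4*sin(z) - 3*cos(z))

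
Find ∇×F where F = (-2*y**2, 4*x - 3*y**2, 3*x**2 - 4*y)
(-4, -6*x, 4*y + 4)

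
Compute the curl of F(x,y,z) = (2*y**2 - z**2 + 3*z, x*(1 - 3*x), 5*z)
(0, 3 - 2*z, -6*x - 4*y + 1)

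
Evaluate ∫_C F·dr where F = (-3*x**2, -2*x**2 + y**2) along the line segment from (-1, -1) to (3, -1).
-28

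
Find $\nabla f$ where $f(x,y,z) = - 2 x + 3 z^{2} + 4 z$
(-2, 0, 6*z + 4)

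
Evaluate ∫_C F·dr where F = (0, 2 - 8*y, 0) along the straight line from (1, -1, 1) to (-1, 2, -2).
-6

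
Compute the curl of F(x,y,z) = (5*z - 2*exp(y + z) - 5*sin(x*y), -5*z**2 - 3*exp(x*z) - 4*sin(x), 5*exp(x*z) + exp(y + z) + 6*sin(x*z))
(3*x*exp(x*z) + 10*z + exp(y + z), -5*z*exp(x*z) - 6*z*cos(x*z) - 2*exp(y + z) + 5, 5*x*cos(x*y) - 3*z*exp(x*z) + 2*exp(y + z) - 4*cos(x))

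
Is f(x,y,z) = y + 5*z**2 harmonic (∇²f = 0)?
No, ∇²f = 10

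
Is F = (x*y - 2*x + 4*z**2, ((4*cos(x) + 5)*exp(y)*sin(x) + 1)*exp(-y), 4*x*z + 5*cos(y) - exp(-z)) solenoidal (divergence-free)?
No, ∇·F = 4*x + y - 2 + exp(-z) - exp(-y)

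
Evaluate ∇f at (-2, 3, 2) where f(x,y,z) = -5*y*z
(0, -10, -15)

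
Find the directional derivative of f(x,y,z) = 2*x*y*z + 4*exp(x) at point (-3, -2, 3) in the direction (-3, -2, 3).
6*sqrt(22)*(-1 + 9*exp(3))*exp(-3)/11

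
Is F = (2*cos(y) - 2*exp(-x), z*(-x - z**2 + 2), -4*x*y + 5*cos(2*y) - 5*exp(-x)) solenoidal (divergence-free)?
No, ∇·F = 2*exp(-x)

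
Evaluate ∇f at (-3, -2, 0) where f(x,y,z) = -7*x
(-7, 0, 0)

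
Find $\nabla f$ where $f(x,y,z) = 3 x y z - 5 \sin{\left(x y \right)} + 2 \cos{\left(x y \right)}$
(y*(3*z - 2*sin(x*y) - 5*cos(x*y)), x*(3*z - 2*sin(x*y) - 5*cos(x*y)), 3*x*y)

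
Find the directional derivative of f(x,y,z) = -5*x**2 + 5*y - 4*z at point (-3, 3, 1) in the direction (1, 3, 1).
41*sqrt(11)/11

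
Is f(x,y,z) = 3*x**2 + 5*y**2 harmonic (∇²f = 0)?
No, ∇²f = 16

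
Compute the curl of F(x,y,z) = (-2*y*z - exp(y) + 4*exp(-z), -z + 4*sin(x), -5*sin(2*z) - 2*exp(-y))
(1 + 2*exp(-y), -2*y - 4*exp(-z), 2*z + exp(y) + 4*cos(x))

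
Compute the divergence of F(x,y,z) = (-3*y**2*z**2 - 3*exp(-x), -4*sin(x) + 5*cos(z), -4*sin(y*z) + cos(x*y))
-4*y*cos(y*z) + 3*exp(-x)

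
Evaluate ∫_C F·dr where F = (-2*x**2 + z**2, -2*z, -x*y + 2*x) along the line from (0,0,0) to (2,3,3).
-25/3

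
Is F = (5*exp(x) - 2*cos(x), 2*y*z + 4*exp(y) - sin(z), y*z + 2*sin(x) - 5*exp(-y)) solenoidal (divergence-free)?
No, ∇·F = y + 2*z + 5*exp(x) + 4*exp(y) + 2*sin(x)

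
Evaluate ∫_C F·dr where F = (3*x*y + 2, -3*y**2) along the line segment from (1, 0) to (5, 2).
44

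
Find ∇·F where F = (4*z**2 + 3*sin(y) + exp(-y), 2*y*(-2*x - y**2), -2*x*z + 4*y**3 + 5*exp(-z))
-6*x - 6*y**2 - 5*exp(-z)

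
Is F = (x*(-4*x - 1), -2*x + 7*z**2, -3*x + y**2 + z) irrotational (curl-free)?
No, ∇×F = (2*y - 14*z, 3, -2)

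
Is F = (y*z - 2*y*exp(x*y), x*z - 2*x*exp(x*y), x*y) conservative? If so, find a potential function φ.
Yes, F is conservative. φ = x*y*z - 2*exp(x*y)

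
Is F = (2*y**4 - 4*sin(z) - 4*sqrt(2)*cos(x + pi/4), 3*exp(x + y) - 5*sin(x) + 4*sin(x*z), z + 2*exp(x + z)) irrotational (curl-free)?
No, ∇×F = (-4*x*cos(x*z), -2*exp(x + z) - 4*cos(z), -8*y**3 + 4*z*cos(x*z) + 3*exp(x + y) - 5*cos(x))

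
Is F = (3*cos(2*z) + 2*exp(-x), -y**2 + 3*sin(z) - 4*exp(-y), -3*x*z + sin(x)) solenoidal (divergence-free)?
No, ∇·F = -3*x - 2*y + 4*exp(-y) - 2*exp(-x)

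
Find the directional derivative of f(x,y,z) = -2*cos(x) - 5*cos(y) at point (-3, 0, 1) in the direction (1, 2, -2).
-2*sin(3)/3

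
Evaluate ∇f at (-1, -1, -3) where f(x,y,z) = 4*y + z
(0, 4, 1)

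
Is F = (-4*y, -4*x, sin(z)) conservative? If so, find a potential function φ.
Yes, F is conservative. φ = -4*x*y - cos(z)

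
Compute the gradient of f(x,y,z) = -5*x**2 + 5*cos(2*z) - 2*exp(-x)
(-10*x + 2*exp(-x), 0, -10*sin(2*z))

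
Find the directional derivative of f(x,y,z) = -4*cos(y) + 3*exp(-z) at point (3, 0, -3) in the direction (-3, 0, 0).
0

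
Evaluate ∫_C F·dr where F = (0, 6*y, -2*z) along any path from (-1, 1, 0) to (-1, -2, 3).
0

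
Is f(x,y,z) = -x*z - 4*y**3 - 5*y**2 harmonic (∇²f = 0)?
No, ∇²f = -24*y - 10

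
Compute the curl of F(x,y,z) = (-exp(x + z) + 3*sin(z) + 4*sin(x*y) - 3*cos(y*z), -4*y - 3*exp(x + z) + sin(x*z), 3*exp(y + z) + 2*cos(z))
(-x*cos(x*z) + 3*exp(x + z) + 3*exp(y + z), 3*y*sin(y*z) - exp(x + z) + 3*cos(z), -4*x*cos(x*y) - 3*z*sin(y*z) + z*cos(x*z) - 3*exp(x + z))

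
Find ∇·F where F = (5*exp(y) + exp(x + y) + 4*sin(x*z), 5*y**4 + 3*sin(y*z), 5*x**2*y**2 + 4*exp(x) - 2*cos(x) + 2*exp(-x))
20*y**3 + 4*z*cos(x*z) + 3*z*cos(y*z) + exp(x + y)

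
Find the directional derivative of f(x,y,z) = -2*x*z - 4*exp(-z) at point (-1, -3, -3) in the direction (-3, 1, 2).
sqrt(14)*(-7 + 4*exp(3))/7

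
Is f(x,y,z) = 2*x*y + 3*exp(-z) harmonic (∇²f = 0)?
No, ∇²f = 3*exp(-z)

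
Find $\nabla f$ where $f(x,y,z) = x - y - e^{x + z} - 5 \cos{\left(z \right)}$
(1 - exp(x + z), -1, -exp(x + z) + 5*sin(z))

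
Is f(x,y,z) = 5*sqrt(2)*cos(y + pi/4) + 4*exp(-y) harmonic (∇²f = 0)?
No, ∇²f = -5*sqrt(2)*cos(y + pi/4) + 4*exp(-y)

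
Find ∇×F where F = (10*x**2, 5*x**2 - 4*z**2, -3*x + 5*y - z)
(8*z + 5, 3, 10*x)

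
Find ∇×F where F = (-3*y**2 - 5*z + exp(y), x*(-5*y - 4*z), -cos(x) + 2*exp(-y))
(4*x - 2*exp(-y), -sin(x) - 5, y - 4*z - exp(y))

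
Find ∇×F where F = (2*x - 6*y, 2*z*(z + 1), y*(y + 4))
(2*y - 4*z + 2, 0, 6)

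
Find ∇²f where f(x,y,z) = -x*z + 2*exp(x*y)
2*(x**2 + y**2)*exp(x*y)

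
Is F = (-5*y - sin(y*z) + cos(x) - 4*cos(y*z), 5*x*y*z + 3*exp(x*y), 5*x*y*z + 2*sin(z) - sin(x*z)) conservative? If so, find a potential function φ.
No, ∇×F = (5*x*(-y + z), -5*y*z + 4*y*sin(y*z) - y*cos(y*z) + z*cos(x*z), 5*y*z + 3*y*exp(x*y) - 4*z*sin(y*z) + z*cos(y*z) + 5) ≠ 0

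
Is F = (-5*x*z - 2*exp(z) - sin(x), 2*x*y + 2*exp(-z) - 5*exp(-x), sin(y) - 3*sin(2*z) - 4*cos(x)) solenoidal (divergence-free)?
No, ∇·F = 2*x - 5*z - cos(x) - 6*cos(2*z)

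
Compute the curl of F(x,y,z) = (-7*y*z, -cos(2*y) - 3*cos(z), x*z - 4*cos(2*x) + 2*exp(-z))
(-3*sin(z), -7*y - z - 8*sin(2*x), 7*z)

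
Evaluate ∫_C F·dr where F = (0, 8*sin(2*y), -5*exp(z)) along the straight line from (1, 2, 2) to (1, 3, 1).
-5*E - 4*cos(6) + 4*cos(4) + 5*exp(2)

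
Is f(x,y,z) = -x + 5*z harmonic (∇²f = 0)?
Yes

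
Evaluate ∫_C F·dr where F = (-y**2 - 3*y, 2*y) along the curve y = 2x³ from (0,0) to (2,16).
1112/7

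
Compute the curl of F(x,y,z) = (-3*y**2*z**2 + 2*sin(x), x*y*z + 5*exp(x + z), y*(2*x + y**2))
(-x*y + 2*x + 3*y**2 - 5*exp(x + z), 2*y*(-3*y*z - 1), 6*y*z**2 + y*z + 5*exp(x + z))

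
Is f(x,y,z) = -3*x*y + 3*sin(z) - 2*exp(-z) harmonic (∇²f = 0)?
No, ∇²f = -3*sin(z) - 2*exp(-z)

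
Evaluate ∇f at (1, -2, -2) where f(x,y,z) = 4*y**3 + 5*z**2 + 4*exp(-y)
(0, 48 - 4*exp(2), -20)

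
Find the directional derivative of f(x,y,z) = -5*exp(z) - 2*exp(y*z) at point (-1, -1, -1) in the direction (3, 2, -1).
sqrt(14)*(5 + 2*exp(2))*exp(-1)/14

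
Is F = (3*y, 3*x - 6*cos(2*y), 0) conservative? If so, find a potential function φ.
Yes, F is conservative. φ = 3*x*y - 3*sin(2*y)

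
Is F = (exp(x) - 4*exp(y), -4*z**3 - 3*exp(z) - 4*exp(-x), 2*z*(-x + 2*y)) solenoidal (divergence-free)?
No, ∇·F = -2*x + 4*y + exp(x)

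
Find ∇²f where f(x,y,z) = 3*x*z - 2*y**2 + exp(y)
exp(y) - 4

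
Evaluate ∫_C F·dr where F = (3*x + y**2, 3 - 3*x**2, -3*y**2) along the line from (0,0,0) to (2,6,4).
-120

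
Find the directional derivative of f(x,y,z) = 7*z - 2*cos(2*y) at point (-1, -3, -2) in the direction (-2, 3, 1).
sqrt(14)*(7 - 12*sin(6))/14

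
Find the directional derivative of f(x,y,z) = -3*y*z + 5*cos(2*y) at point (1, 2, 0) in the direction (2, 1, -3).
sqrt(14)*(9 - 5*sin(4))/7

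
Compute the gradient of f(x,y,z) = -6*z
(0, 0, -6)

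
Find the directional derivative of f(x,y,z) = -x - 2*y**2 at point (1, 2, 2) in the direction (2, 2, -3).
-18*sqrt(17)/17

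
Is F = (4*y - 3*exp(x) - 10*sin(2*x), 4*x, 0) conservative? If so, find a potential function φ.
Yes, F is conservative. φ = 4*x*y - 3*exp(x) + 5*cos(2*x)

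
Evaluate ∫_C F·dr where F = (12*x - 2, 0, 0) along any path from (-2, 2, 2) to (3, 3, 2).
20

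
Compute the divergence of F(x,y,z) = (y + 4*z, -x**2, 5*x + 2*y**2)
0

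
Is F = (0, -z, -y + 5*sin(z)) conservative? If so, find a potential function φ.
Yes, F is conservative. φ = -y*z - 5*cos(z)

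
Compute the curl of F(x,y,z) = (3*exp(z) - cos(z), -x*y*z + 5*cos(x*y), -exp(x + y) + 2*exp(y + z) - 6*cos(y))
(x*y - exp(x + y) + 2*exp(y + z) + 6*sin(y), 3*exp(z) + exp(x + y) + sin(z), -y*(z + 5*sin(x*y)))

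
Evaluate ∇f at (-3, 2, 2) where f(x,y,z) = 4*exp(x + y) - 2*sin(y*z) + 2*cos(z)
(4*exp(-1), 4*exp(-1) - 4*cos(4), -2*sin(2) - 4*cos(4))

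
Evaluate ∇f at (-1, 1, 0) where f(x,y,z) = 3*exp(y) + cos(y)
(0, -sin(1) + 3*E, 0)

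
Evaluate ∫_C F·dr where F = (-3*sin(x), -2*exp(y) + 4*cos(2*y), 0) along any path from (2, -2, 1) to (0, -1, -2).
-2*sin(2) + 2*sin(4) - 2*exp(-1) + 2*exp(-2) - 3*cos(2) + 3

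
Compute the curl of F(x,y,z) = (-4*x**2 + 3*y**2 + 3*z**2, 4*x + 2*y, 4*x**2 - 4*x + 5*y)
(5, -8*x + 6*z + 4, 4 - 6*y)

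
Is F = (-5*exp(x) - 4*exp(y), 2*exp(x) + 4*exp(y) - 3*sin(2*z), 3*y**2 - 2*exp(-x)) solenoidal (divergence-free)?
No, ∇·F = -5*exp(x) + 4*exp(y)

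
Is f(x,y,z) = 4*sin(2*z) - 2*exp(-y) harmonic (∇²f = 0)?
No, ∇²f = -16*sin(2*z) - 2*exp(-y)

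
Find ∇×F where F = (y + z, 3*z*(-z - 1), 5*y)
(6*z + 8, 1, -1)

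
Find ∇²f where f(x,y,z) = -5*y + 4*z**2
8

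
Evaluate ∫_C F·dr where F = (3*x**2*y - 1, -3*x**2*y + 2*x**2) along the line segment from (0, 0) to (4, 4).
116/3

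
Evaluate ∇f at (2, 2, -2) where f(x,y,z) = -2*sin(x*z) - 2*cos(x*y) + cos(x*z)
(4*cos(4) + 2*sin(4), 4*sin(4), 2*sin(4) - 4*cos(4))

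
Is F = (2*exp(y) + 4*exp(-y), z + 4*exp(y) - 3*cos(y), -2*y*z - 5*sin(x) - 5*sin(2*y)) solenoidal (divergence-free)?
No, ∇·F = -2*y + 4*exp(y) + 3*sin(y)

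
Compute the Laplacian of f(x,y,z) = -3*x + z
0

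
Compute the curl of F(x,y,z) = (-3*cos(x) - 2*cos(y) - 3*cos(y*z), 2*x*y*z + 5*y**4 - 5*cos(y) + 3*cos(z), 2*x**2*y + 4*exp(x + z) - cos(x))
(2*x**2 - 2*x*y + 3*sin(z), -4*x*y + 3*y*sin(y*z) - 4*exp(x + z) - sin(x), 2*y*z - 3*z*sin(y*z) - 2*sin(y))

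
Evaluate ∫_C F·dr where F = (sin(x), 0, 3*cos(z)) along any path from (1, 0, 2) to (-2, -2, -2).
-6*sin(2) - cos(2) + cos(1)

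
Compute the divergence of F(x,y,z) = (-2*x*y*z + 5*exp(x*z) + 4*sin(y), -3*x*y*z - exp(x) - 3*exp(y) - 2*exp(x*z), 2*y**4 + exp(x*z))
-3*x*z + x*exp(x*z) - 2*y*z + 5*z*exp(x*z) - 3*exp(y)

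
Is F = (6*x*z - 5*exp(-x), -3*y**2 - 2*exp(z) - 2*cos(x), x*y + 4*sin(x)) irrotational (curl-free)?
No, ∇×F = (x + 2*exp(z), 6*x - y - 4*cos(x), 2*sin(x))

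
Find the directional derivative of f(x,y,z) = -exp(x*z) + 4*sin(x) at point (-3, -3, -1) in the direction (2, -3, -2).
4*sqrt(17)*(-exp(3) + 2*cos(3))/17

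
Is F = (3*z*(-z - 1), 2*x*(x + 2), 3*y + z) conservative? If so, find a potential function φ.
No, ∇×F = (3, -6*z - 3, 4*x + 4) ≠ 0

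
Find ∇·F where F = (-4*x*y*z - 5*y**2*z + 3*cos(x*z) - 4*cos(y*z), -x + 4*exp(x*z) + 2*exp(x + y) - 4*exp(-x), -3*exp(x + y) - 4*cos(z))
-4*y*z - 3*z*sin(x*z) + 2*exp(x + y) + 4*sin(z)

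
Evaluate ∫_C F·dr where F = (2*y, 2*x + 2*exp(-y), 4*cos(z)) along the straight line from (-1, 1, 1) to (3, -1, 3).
-2*E - 4 - 4*sin(1) + 4*sin(3) + 2*exp(-1)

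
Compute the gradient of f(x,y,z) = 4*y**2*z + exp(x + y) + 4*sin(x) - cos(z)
(exp(x + y) + 4*cos(x), 8*y*z + exp(x + y), 4*y**2 + sin(z))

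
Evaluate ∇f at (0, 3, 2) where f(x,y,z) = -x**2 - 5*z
(0, 0, -5)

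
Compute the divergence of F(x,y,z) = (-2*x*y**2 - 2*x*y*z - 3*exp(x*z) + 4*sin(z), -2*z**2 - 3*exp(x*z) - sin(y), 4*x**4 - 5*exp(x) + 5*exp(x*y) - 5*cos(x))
-2*y**2 - 2*y*z - 3*z*exp(x*z) - cos(y)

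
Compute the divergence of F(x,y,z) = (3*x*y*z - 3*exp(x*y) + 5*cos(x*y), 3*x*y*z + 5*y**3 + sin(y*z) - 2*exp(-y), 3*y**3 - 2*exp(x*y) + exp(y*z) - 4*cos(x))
3*x*z + 15*y**2 + 3*y*z - 3*y*exp(x*y) + y*exp(y*z) - 5*y*sin(x*y) + z*cos(y*z) + 2*exp(-y)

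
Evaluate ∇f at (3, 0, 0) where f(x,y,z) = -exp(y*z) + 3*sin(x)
(3*cos(3), 0, 0)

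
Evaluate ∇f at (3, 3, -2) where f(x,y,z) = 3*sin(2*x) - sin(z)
(6*cos(6), 0, -cos(2))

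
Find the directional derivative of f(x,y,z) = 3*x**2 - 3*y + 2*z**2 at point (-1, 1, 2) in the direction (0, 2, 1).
2*sqrt(5)/5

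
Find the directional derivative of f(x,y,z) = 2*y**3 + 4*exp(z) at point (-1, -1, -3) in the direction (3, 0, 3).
2*sqrt(2)*exp(-3)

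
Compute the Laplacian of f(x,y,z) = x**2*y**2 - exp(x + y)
2*x**2 + 2*y**2 - 2*exp(x + y)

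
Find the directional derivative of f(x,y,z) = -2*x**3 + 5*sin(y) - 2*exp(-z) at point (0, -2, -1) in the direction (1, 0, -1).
-sqrt(2)*E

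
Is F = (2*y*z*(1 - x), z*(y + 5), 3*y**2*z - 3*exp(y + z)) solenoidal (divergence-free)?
No, ∇·F = 3*y**2 - 2*y*z + z - 3*exp(y + z)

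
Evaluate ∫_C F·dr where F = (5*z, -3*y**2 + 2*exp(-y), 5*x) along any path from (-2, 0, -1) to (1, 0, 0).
-10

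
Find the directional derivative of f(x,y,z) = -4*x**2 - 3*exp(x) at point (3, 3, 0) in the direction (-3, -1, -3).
9*sqrt(19)*(8 + exp(3))/19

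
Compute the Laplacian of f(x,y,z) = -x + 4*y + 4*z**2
8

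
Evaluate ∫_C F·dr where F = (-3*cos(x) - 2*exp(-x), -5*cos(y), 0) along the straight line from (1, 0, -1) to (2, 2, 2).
-8*sin(2) - 2*exp(-1) + 2*exp(-2) + 3*sin(1)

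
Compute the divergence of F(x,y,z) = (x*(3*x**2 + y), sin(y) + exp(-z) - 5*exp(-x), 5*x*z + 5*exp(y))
9*x**2 + 5*x + y + cos(y)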